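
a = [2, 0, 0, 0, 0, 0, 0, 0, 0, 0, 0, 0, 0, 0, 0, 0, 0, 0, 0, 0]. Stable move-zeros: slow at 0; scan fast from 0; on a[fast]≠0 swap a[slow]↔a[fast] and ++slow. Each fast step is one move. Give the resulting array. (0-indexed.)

(s=0,f=0) a[fast]=2≠0 swap→a[0]=2 → slow++,fast++
(s=1,f=1) a[fast]=0 → fast++
(s=1,f=2) a[fast]=0 → fast++
(s=1,f=3) a[fast]=0 → fast++
(s=1,f=4) a[fast]=0 → fast++
(s=1,f=5) a[fast]=0 → fast++
(s=1,f=6) a[fast]=0 → fast++
(s=1,f=7) a[fast]=0 → fast++
(s=1,f=8) a[fast]=0 → fast++
(s=1,f=9) a[fast]=0 → fast++
(s=1,f=10) a[fast]=0 → fast++
(s=1,f=11) a[fast]=0 → fast++
(s=1,f=12) a[fast]=0 → fast++
(s=1,f=13) a[fast]=0 → fast++
(s=1,f=14) a[fast]=0 → fast++
(s=1,f=15) a[fast]=0 → fast++
(s=1,f=16) a[fast]=0 → fast++
(s=1,f=17) a[fast]=0 → fast++
(s=1,f=18) a[fast]=0 → fast++
(s=1,f=19) a[fast]=0 → fast++

[2, 0, 0, 0, 0, 0, 0, 0, 0, 0, 0, 0, 0, 0, 0, 0, 0, 0, 0, 0]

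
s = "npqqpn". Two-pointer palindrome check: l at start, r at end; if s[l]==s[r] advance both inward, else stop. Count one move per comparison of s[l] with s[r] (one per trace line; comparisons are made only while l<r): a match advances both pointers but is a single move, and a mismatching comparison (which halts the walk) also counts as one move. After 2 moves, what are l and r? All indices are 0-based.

[0,5] 'n'=='n' → l++,r--
[1,4] 'p'=='p' → l++,r--

l=2, r=3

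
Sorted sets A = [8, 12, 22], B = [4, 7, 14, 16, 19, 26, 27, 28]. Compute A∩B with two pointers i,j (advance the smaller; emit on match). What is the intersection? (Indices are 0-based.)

[i=0,j=0] 8>4 → j++
[i=0,j=1] 8>7 → j++
[i=0,j=2] 8<14 → i++
[i=1,j=2] 12<14 → i++
[i=2,j=2] 22>14 → j++
[i=2,j=3] 22>16 → j++
[i=2,j=4] 22>19 → j++
[i=2,j=5] 22<26 → i++

intersection = []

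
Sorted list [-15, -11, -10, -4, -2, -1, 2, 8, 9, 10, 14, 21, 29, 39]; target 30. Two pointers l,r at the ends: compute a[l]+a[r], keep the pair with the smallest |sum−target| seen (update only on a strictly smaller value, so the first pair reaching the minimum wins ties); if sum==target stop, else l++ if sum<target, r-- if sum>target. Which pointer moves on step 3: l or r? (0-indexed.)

[0,13] -15+39=24 d=6 * → l++
[1,13] -11+39=28 d=2 * → l++
[2,13] -10+39=29 d=1 * → l++

l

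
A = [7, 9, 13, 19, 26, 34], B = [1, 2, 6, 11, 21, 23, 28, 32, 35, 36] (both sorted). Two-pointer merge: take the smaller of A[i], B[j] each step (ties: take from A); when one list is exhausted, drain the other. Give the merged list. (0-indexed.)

i=0 j=0: A[i]=7>B[j]=1 take 1, j++
i=0 j=1: A[i]=7>B[j]=2 take 2, j++
i=0 j=2: A[i]=7>B[j]=6 take 6, j++
i=0 j=3: A[i]=7<=B[j]=11 take 7, i++
i=1 j=3: A[i]=9<=B[j]=11 take 9, i++
i=2 j=3: A[i]=13>B[j]=11 take 11, j++
i=2 j=4: A[i]=13<=B[j]=21 take 13, i++
i=3 j=4: A[i]=19<=B[j]=21 take 19, i++
i=4 j=4: A[i]=26>B[j]=21 take 21, j++
i=4 j=5: A[i]=26>B[j]=23 take 23, j++
i=4 j=6: A[i]=26<=B[j]=28 take 26, i++
i=5 j=6: A[i]=34>B[j]=28 take 28, j++
i=5 j=7: A[i]=34>B[j]=32 take 32, j++
i=5 j=8: A[i]=34<=B[j]=35 take 34, i++
i=6 j=8: A done, take B[j]=35, j++
i=6 j=9: A done, take B[j]=36, j++

[1, 2, 6, 7, 9, 11, 13, 19, 21, 23, 26, 28, 32, 34, 35, 36]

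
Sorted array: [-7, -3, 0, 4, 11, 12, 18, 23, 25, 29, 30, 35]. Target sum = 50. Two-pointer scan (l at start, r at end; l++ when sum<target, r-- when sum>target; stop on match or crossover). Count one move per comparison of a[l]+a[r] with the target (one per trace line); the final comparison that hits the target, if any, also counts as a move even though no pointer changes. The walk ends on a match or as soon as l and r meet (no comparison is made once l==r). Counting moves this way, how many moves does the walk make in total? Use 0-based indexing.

11 moves

[0,11] -7+35=28 <50 → l++
[1,11] -3+35=32 <50 → l++
[2,11] 0+35=35 <50 → l++
[3,11] 4+35=39 <50 → l++
[4,11] 11+35=46 <50 → l++
[5,11] 12+35=47 <50 → l++
[6,11] 18+35=53 >50 → r--
[6,10] 18+30=48 <50 → l++
[7,10] 23+30=53 >50 → r--
[7,9] 23+29=52 >50 → r--
[7,8] 23+25=48 <50 → l++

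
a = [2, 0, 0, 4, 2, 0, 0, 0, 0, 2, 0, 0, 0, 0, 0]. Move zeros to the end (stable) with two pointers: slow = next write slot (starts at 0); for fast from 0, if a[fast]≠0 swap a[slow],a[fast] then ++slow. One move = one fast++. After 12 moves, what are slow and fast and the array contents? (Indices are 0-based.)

slow=4, fast=12, a=[2, 4, 2, 2, 0, 0, 0, 0, 0, 0, 0, 0, 0, 0, 0]

(s=0,f=0) a[fast]=2≠0 swap→a[0]=2 → slow++,fast++
(s=1,f=1) a[fast]=0 → fast++
(s=1,f=2) a[fast]=0 → fast++
(s=1,f=3) a[fast]=4≠0 swap→a[1]=4 → slow++,fast++
(s=2,f=4) a[fast]=2≠0 swap→a[2]=2 → slow++,fast++
(s=3,f=5) a[fast]=0 → fast++
(s=3,f=6) a[fast]=0 → fast++
(s=3,f=7) a[fast]=0 → fast++
(s=3,f=8) a[fast]=0 → fast++
(s=3,f=9) a[fast]=2≠0 swap→a[3]=2 → slow++,fast++
(s=4,f=10) a[fast]=0 → fast++
(s=4,f=11) a[fast]=0 → fast++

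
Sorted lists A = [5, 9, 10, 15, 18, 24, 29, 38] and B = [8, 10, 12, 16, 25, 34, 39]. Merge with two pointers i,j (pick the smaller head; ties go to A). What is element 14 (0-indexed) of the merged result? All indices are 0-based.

merged[14] = 39

[i=0,j=0] A[i]=5<=B[j]=8 take 5 → i++
[i=1,j=0] A[i]=9>B[j]=8 take 8 → j++
[i=1,j=1] A[i]=9<=B[j]=10 take 9 → i++
[i=2,j=1] A[i]=10<=B[j]=10 take 10 → i++
[i=3,j=1] A[i]=15>B[j]=10 take 10 → j++
[i=3,j=2] A[i]=15>B[j]=12 take 12 → j++
[i=3,j=3] A[i]=15<=B[j]=16 take 15 → i++
[i=4,j=3] A[i]=18>B[j]=16 take 16 → j++
[i=4,j=4] A[i]=18<=B[j]=25 take 18 → i++
[i=5,j=4] A[i]=24<=B[j]=25 take 24 → i++
[i=6,j=4] A[i]=29>B[j]=25 take 25 → j++
[i=6,j=5] A[i]=29<=B[j]=34 take 29 → i++
[i=7,j=5] A[i]=38>B[j]=34 take 34 → j++
[i=7,j=6] A[i]=38<=B[j]=39 take 38 → i++
[i=8,j=6] A done, take B[j]=39 → j++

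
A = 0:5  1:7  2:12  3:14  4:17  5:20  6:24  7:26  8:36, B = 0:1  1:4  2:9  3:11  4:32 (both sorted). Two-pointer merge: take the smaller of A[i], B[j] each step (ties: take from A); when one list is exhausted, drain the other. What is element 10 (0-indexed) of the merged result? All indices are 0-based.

[i=0,j=0] A[i]=5>B[j]=1 take 1 → j++
[i=0,j=1] A[i]=5>B[j]=4 take 4 → j++
[i=0,j=2] A[i]=5<=B[j]=9 take 5 → i++
[i=1,j=2] A[i]=7<=B[j]=9 take 7 → i++
[i=2,j=2] A[i]=12>B[j]=9 take 9 → j++
[i=2,j=3] A[i]=12>B[j]=11 take 11 → j++
[i=2,j=4] A[i]=12<=B[j]=32 take 12 → i++
[i=3,j=4] A[i]=14<=B[j]=32 take 14 → i++
[i=4,j=4] A[i]=17<=B[j]=32 take 17 → i++
[i=5,j=4] A[i]=20<=B[j]=32 take 20 → i++
[i=6,j=4] A[i]=24<=B[j]=32 take 24 → i++
[i=7,j=4] A[i]=26<=B[j]=32 take 26 → i++
[i=8,j=4] A[i]=36>B[j]=32 take 32 → j++
[i=8,j=5] B done, take A[i]=36 → i++

merged[10] = 24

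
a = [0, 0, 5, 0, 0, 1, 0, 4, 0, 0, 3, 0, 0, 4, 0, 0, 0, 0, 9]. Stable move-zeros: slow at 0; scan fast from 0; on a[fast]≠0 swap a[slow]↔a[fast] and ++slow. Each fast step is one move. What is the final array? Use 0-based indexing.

slow=0 fast=0: a[fast]=0, fast++
slow=0 fast=1: a[fast]=0, fast++
slow=0 fast=2: a[fast]=5≠0 swap→a[0]=5, slow++,fast++
slow=1 fast=3: a[fast]=0, fast++
slow=1 fast=4: a[fast]=0, fast++
slow=1 fast=5: a[fast]=1≠0 swap→a[1]=1, slow++,fast++
slow=2 fast=6: a[fast]=0, fast++
slow=2 fast=7: a[fast]=4≠0 swap→a[2]=4, slow++,fast++
slow=3 fast=8: a[fast]=0, fast++
slow=3 fast=9: a[fast]=0, fast++
slow=3 fast=10: a[fast]=3≠0 swap→a[3]=3, slow++,fast++
slow=4 fast=11: a[fast]=0, fast++
slow=4 fast=12: a[fast]=0, fast++
slow=4 fast=13: a[fast]=4≠0 swap→a[4]=4, slow++,fast++
slow=5 fast=14: a[fast]=0, fast++
slow=5 fast=15: a[fast]=0, fast++
slow=5 fast=16: a[fast]=0, fast++
slow=5 fast=17: a[fast]=0, fast++
slow=5 fast=18: a[fast]=9≠0 swap→a[5]=9, slow++,fast++

[5, 1, 4, 3, 4, 9, 0, 0, 0, 0, 0, 0, 0, 0, 0, 0, 0, 0, 0]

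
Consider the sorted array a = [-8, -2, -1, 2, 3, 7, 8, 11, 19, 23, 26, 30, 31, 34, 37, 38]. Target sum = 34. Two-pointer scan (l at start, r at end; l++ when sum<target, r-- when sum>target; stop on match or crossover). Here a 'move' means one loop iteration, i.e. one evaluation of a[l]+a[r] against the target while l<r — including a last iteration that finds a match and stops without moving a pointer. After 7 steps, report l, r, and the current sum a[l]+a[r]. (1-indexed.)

[1,16] -8+38=30 <34 → l++
[2,16] -2+38=36 >34 → r--
[2,15] -2+37=35 >34 → r--
[2,14] -2+34=32 <34 → l++
[3,14] -1+34=33 <34 → l++
[4,14] 2+34=36 >34 → r--
[4,13] 2+31=33 <34 → l++

l=5, r=13, sum=34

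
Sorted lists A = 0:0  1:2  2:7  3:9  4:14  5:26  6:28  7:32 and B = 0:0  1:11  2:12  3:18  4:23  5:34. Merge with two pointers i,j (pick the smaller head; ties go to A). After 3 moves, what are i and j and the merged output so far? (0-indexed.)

i=0 j=0: A[i]=0<=B[j]=0 take 0, i++
i=1 j=0: A[i]=2>B[j]=0 take 0, j++
i=1 j=1: A[i]=2<=B[j]=11 take 2, i++

i=2, j=1, merged so far=[0, 0, 2]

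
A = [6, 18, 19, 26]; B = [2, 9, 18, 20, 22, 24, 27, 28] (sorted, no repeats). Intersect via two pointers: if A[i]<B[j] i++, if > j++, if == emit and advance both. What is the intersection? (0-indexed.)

intersection = [18]

[i=0,j=0] 6>2 → j++
[i=0,j=1] 6<9 → i++
[i=1,j=1] 18>9 → j++
[i=1,j=2] 18==18 emit → i++,j++
[i=2,j=3] 19<20 → i++
[i=3,j=3] 26>20 → j++
[i=3,j=4] 26>22 → j++
[i=3,j=5] 26>24 → j++
[i=3,j=6] 26<27 → i++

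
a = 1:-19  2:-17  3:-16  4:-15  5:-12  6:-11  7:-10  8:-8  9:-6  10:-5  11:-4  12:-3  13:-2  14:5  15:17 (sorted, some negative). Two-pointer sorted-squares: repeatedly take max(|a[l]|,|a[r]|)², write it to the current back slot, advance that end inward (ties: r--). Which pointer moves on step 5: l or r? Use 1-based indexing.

l

[1,15] |-19|>|17| out[15]=361 → l++
[2,15] |-17|<=|17| out[14]=289 → r--
[2,14] |-17|>|5| out[13]=289 → l++
[3,14] |-16|>|5| out[12]=256 → l++
[4,14] |-15|>|5| out[11]=225 → l++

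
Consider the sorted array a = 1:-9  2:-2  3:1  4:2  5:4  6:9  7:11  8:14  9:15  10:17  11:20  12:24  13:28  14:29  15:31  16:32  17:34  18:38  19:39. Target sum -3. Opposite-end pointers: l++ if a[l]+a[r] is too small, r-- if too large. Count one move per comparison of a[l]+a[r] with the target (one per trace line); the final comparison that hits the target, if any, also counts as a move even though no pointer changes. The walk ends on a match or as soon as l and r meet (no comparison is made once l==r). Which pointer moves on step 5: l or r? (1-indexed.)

[1,19] -9+39=30 >-3 → r--
[1,18] -9+38=29 >-3 → r--
[1,17] -9+34=25 >-3 → r--
[1,16] -9+32=23 >-3 → r--
[1,15] -9+31=22 >-3 → r--

r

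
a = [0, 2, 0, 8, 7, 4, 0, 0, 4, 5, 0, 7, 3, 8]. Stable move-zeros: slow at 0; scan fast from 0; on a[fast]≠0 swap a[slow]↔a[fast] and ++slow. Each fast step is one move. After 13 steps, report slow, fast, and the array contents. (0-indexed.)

slow=0 fast=0: a[fast]=0, fast++
slow=0 fast=1: a[fast]=2≠0 swap→a[0]=2, slow++,fast++
slow=1 fast=2: a[fast]=0, fast++
slow=1 fast=3: a[fast]=8≠0 swap→a[1]=8, slow++,fast++
slow=2 fast=4: a[fast]=7≠0 swap→a[2]=7, slow++,fast++
slow=3 fast=5: a[fast]=4≠0 swap→a[3]=4, slow++,fast++
slow=4 fast=6: a[fast]=0, fast++
slow=4 fast=7: a[fast]=0, fast++
slow=4 fast=8: a[fast]=4≠0 swap→a[4]=4, slow++,fast++
slow=5 fast=9: a[fast]=5≠0 swap→a[5]=5, slow++,fast++
slow=6 fast=10: a[fast]=0, fast++
slow=6 fast=11: a[fast]=7≠0 swap→a[6]=7, slow++,fast++
slow=7 fast=12: a[fast]=3≠0 swap→a[7]=3, slow++,fast++

slow=8, fast=13, a=[2, 8, 7, 4, 4, 5, 7, 3, 0, 0, 0, 0, 0, 8]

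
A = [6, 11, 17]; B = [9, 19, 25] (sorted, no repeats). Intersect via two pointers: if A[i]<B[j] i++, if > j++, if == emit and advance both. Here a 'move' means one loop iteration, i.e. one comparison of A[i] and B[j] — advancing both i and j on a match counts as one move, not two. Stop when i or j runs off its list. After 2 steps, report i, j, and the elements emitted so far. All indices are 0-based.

i=1, j=1, emitted=[]

[i=0,j=0] 6<9 → i++
[i=1,j=0] 11>9 → j++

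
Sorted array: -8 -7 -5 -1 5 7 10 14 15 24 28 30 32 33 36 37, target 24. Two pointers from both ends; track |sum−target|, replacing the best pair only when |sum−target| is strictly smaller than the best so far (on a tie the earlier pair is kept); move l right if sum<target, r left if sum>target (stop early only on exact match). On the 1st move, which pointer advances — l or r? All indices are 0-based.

[0,15] -8+37=29 d=5 * → r--

r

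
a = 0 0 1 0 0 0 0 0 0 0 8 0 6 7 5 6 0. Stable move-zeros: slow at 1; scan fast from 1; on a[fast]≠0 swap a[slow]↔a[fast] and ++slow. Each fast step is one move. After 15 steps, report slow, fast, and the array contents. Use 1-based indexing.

slow=6, fast=16, a=[1, 8, 6, 7, 5, 0, 0, 0, 0, 0, 0, 0, 0, 0, 0, 6, 0]

slow=1 fast=1: a[fast]=0, fast++
slow=1 fast=2: a[fast]=0, fast++
slow=1 fast=3: a[fast]=1≠0 swap→a[1]=1, slow++,fast++
slow=2 fast=4: a[fast]=0, fast++
slow=2 fast=5: a[fast]=0, fast++
slow=2 fast=6: a[fast]=0, fast++
slow=2 fast=7: a[fast]=0, fast++
slow=2 fast=8: a[fast]=0, fast++
slow=2 fast=9: a[fast]=0, fast++
slow=2 fast=10: a[fast]=0, fast++
slow=2 fast=11: a[fast]=8≠0 swap→a[2]=8, slow++,fast++
slow=3 fast=12: a[fast]=0, fast++
slow=3 fast=13: a[fast]=6≠0 swap→a[3]=6, slow++,fast++
slow=4 fast=14: a[fast]=7≠0 swap→a[4]=7, slow++,fast++
slow=5 fast=15: a[fast]=5≠0 swap→a[5]=5, slow++,fast++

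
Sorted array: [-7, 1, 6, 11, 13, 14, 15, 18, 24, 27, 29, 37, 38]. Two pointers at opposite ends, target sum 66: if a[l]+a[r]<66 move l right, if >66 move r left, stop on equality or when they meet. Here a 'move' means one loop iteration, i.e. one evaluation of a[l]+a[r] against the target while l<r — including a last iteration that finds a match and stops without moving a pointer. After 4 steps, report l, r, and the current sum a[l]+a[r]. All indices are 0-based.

l=0 r=12: -7+38=31 <66, l++
l=1 r=12: 1+38=39 <66, l++
l=2 r=12: 6+38=44 <66, l++
l=3 r=12: 11+38=49 <66, l++

l=4, r=12, sum=51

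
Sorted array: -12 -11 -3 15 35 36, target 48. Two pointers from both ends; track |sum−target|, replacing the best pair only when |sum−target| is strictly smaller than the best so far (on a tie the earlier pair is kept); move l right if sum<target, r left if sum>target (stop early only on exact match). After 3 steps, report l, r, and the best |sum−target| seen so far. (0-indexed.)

l=3, r=5, best |Δ|=15

[0,5] -12+36=24 d=24 * → l++
[1,5] -11+36=25 d=23 * → l++
[2,5] -3+36=33 d=15 * → l++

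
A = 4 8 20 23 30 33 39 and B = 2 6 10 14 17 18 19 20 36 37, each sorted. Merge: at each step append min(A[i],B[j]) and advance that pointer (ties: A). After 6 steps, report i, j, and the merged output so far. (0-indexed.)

[i=0,j=0] A[i]=4>B[j]=2 take 2 → j++
[i=0,j=1] A[i]=4<=B[j]=6 take 4 → i++
[i=1,j=1] A[i]=8>B[j]=6 take 6 → j++
[i=1,j=2] A[i]=8<=B[j]=10 take 8 → i++
[i=2,j=2] A[i]=20>B[j]=10 take 10 → j++
[i=2,j=3] A[i]=20>B[j]=14 take 14 → j++

i=2, j=4, merged so far=[2, 4, 6, 8, 10, 14]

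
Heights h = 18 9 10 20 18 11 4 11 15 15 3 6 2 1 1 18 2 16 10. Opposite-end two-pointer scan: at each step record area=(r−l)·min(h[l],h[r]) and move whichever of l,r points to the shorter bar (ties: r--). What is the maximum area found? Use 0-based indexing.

max area = 272

l=0 r=18: min(18,10)*18=180 best=180 *, r--
l=0 r=17: min(18,16)*17=272 best=272 *, r--
l=0 r=16: min(18,2)*16=32 best=272, r--
l=0 r=15: min(18,18)*15=270 best=272, r--
l=0 r=14: min(18,1)*14=14 best=272, r--
l=0 r=13: min(18,1)*13=13 best=272, r--
l=0 r=12: min(18,2)*12=24 best=272, r--
l=0 r=11: min(18,6)*11=66 best=272, r--
l=0 r=10: min(18,3)*10=30 best=272, r--
l=0 r=9: min(18,15)*9=135 best=272, r--
l=0 r=8: min(18,15)*8=120 best=272, r--
l=0 r=7: min(18,11)*7=77 best=272, r--
l=0 r=6: min(18,4)*6=24 best=272, r--
l=0 r=5: min(18,11)*5=55 best=272, r--
l=0 r=4: min(18,18)*4=72 best=272, r--
l=0 r=3: min(18,20)*3=54 best=272, l++
l=1 r=3: min(9,20)*2=18 best=272, l++
l=2 r=3: min(10,20)*1=10 best=272, l++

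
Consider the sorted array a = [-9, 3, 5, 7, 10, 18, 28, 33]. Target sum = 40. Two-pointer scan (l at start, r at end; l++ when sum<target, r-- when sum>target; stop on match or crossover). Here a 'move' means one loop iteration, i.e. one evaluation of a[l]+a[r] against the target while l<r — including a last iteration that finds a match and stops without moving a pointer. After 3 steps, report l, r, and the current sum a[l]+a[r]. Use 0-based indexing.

l=0 r=7: -9+33=24 <40, l++
l=1 r=7: 3+33=36 <40, l++
l=2 r=7: 5+33=38 <40, l++

l=3, r=7, sum=40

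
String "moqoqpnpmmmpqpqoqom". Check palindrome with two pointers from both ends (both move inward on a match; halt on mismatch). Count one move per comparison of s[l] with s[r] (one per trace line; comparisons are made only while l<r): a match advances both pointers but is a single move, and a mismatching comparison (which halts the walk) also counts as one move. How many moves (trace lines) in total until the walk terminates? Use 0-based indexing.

7 moves

l=0 r=18: 'm'=='m', l++,r--
l=1 r=17: 'o'=='o', l++,r--
l=2 r=16: 'q'=='q', l++,r--
l=3 r=15: 'o'=='o', l++,r--
l=4 r=14: 'q'=='q', l++,r--
l=5 r=13: 'p'=='p', l++,r--
l=6 r=12: 'n'!='q', stop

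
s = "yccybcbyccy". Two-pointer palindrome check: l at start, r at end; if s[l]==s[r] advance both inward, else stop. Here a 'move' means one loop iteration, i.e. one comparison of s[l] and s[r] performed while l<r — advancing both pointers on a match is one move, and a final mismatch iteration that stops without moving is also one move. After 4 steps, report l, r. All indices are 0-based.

l=4, r=6

l=0 r=10: 'y'=='y', l++,r--
l=1 r=9: 'c'=='c', l++,r--
l=2 r=8: 'c'=='c', l++,r--
l=3 r=7: 'y'=='y', l++,r--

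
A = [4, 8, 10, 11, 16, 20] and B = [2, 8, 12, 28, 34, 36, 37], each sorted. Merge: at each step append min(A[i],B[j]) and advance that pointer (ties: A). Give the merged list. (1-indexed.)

[2, 4, 8, 8, 10, 11, 12, 16, 20, 28, 34, 36, 37]

i=1 j=1: A[i]=4>B[j]=2 take 2, j++
i=1 j=2: A[i]=4<=B[j]=8 take 4, i++
i=2 j=2: A[i]=8<=B[j]=8 take 8, i++
i=3 j=2: A[i]=10>B[j]=8 take 8, j++
i=3 j=3: A[i]=10<=B[j]=12 take 10, i++
i=4 j=3: A[i]=11<=B[j]=12 take 11, i++
i=5 j=3: A[i]=16>B[j]=12 take 12, j++
i=5 j=4: A[i]=16<=B[j]=28 take 16, i++
i=6 j=4: A[i]=20<=B[j]=28 take 20, i++
i=7 j=4: A done, take B[j]=28, j++
i=7 j=5: A done, take B[j]=34, j++
i=7 j=6: A done, take B[j]=36, j++
i=7 j=7: A done, take B[j]=37, j++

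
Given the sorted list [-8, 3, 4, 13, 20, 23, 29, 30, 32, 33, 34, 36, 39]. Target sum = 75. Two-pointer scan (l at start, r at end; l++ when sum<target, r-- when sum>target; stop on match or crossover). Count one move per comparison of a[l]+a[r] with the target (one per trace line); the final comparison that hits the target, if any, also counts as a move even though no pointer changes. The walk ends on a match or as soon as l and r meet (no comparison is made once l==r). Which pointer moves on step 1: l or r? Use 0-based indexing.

l

l=0 r=12: -8+39=31 <75, l++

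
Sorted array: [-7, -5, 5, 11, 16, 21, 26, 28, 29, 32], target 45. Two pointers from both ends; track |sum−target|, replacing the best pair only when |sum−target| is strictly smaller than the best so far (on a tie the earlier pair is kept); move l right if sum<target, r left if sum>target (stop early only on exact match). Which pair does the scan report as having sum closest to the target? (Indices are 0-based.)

pair (16, 29) with sum 45 (|Δ|=0)

[0,9] -7+32=25 d=20 * → l++
[1,9] -5+32=27 d=18 * → l++
[2,9] 5+32=37 d=8 * → l++
[3,9] 11+32=43 d=2 * → l++
[4,9] 16+32=48 d=3 → r--
[4,8] 16+29=45 d=0 * → stop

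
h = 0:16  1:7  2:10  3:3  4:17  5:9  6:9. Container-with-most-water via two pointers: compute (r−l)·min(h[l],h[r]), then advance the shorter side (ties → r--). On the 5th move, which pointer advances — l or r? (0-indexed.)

l

[0,6] min(16,9)*6=54 best=54 * → r--
[0,5] min(16,9)*5=45 best=54 → r--
[0,4] min(16,17)*4=64 best=64 * → l++
[1,4] min(7,17)*3=21 best=64 → l++
[2,4] min(10,17)*2=20 best=64 → l++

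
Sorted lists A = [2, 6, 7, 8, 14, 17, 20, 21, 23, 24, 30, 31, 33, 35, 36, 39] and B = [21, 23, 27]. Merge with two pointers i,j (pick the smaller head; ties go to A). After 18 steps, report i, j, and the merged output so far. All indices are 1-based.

i=16, j=4, merged so far=[2, 6, 7, 8, 14, 17, 20, 21, 21, 23, 23, 24, 27, 30, 31, 33, 35, 36]

i=1 j=1: A[i]=2<=B[j]=21 take 2, i++
i=2 j=1: A[i]=6<=B[j]=21 take 6, i++
i=3 j=1: A[i]=7<=B[j]=21 take 7, i++
i=4 j=1: A[i]=8<=B[j]=21 take 8, i++
i=5 j=1: A[i]=14<=B[j]=21 take 14, i++
i=6 j=1: A[i]=17<=B[j]=21 take 17, i++
i=7 j=1: A[i]=20<=B[j]=21 take 20, i++
i=8 j=1: A[i]=21<=B[j]=21 take 21, i++
i=9 j=1: A[i]=23>B[j]=21 take 21, j++
i=9 j=2: A[i]=23<=B[j]=23 take 23, i++
i=10 j=2: A[i]=24>B[j]=23 take 23, j++
i=10 j=3: A[i]=24<=B[j]=27 take 24, i++
i=11 j=3: A[i]=30>B[j]=27 take 27, j++
i=11 j=4: B done, take A[i]=30, i++
i=12 j=4: B done, take A[i]=31, i++
i=13 j=4: B done, take A[i]=33, i++
i=14 j=4: B done, take A[i]=35, i++
i=15 j=4: B done, take A[i]=36, i++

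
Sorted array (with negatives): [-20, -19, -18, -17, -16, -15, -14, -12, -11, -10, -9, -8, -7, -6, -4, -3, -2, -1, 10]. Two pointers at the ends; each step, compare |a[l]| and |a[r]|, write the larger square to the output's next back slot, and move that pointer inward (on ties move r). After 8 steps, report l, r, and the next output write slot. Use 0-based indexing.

[0,18] |-20|>|10| out[18]=400 → l++
[1,18] |-19|>|10| out[17]=361 → l++
[2,18] |-18|>|10| out[16]=324 → l++
[3,18] |-17|>|10| out[15]=289 → l++
[4,18] |-16|>|10| out[14]=256 → l++
[5,18] |-15|>|10| out[13]=225 → l++
[6,18] |-14|>|10| out[12]=196 → l++
[7,18] |-12|>|10| out[11]=144 → l++

l=8, r=18, next write slot=10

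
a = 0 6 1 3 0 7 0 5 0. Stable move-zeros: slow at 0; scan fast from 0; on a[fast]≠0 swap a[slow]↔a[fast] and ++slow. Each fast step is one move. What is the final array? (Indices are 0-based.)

(s=0,f=0) a[fast]=0 → fast++
(s=0,f=1) a[fast]=6≠0 swap→a[0]=6 → slow++,fast++
(s=1,f=2) a[fast]=1≠0 swap→a[1]=1 → slow++,fast++
(s=2,f=3) a[fast]=3≠0 swap→a[2]=3 → slow++,fast++
(s=3,f=4) a[fast]=0 → fast++
(s=3,f=5) a[fast]=7≠0 swap→a[3]=7 → slow++,fast++
(s=4,f=6) a[fast]=0 → fast++
(s=4,f=7) a[fast]=5≠0 swap→a[4]=5 → slow++,fast++
(s=5,f=8) a[fast]=0 → fast++

[6, 1, 3, 7, 5, 0, 0, 0, 0]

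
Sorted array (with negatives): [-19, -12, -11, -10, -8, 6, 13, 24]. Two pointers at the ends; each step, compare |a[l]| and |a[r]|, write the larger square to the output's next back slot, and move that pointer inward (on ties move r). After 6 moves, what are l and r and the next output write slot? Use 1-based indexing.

l=5, r=6, next write slot=2

[1,8] |-19|<=|24| out[8]=576 → r--
[1,7] |-19|>|13| out[7]=361 → l++
[2,7] |-12|<=|13| out[6]=169 → r--
[2,6] |-12|>|6| out[5]=144 → l++
[3,6] |-11|>|6| out[4]=121 → l++
[4,6] |-10|>|6| out[3]=100 → l++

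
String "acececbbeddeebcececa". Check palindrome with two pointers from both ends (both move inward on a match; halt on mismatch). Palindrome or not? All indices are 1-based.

l=1 r=20: 'a'=='a', l++,r--
l=2 r=19: 'c'=='c', l++,r--
l=3 r=18: 'e'=='e', l++,r--
l=4 r=17: 'c'=='c', l++,r--
l=5 r=16: 'e'=='e', l++,r--
l=6 r=15: 'c'=='c', l++,r--
l=7 r=14: 'b'=='b', l++,r--
l=8 r=13: 'b'!='e', stop

not a palindrome (mismatch at 8,13)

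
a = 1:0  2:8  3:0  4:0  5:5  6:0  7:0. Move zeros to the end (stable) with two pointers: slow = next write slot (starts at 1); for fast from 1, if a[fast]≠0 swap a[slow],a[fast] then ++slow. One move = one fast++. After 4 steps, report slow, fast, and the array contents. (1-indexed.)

slow=2, fast=5, a=[8, 0, 0, 0, 5, 0, 0]

(s=1,f=1) a[fast]=0 → fast++
(s=1,f=2) a[fast]=8≠0 swap→a[1]=8 → slow++,fast++
(s=2,f=3) a[fast]=0 → fast++
(s=2,f=4) a[fast]=0 → fast++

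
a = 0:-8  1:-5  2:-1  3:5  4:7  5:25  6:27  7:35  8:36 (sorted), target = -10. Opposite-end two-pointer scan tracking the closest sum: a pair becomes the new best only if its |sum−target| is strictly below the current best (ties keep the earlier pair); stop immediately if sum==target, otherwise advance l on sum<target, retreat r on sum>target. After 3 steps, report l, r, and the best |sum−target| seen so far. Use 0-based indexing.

[0,8] -8+36=28 d=38 * → r--
[0,7] -8+35=27 d=37 * → r--
[0,6] -8+27=19 d=29 * → r--

l=0, r=5, best |Δ|=29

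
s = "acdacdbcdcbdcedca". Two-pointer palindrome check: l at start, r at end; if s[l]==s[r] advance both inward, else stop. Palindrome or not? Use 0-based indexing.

not a palindrome (mismatch at 3,13)

[0,16] 'a'=='a' → l++,r--
[1,15] 'c'=='c' → l++,r--
[2,14] 'd'=='d' → l++,r--
[3,13] 'a'!='e' → stop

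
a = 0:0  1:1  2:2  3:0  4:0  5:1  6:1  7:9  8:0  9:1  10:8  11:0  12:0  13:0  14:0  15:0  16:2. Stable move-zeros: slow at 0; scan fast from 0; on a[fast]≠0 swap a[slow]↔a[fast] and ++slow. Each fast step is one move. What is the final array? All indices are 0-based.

slow=0 fast=0: a[fast]=0, fast++
slow=0 fast=1: a[fast]=1≠0 swap→a[0]=1, slow++,fast++
slow=1 fast=2: a[fast]=2≠0 swap→a[1]=2, slow++,fast++
slow=2 fast=3: a[fast]=0, fast++
slow=2 fast=4: a[fast]=0, fast++
slow=2 fast=5: a[fast]=1≠0 swap→a[2]=1, slow++,fast++
slow=3 fast=6: a[fast]=1≠0 swap→a[3]=1, slow++,fast++
slow=4 fast=7: a[fast]=9≠0 swap→a[4]=9, slow++,fast++
slow=5 fast=8: a[fast]=0, fast++
slow=5 fast=9: a[fast]=1≠0 swap→a[5]=1, slow++,fast++
slow=6 fast=10: a[fast]=8≠0 swap→a[6]=8, slow++,fast++
slow=7 fast=11: a[fast]=0, fast++
slow=7 fast=12: a[fast]=0, fast++
slow=7 fast=13: a[fast]=0, fast++
slow=7 fast=14: a[fast]=0, fast++
slow=7 fast=15: a[fast]=0, fast++
slow=7 fast=16: a[fast]=2≠0 swap→a[7]=2, slow++,fast++

[1, 2, 1, 1, 9, 1, 8, 2, 0, 0, 0, 0, 0, 0, 0, 0, 0]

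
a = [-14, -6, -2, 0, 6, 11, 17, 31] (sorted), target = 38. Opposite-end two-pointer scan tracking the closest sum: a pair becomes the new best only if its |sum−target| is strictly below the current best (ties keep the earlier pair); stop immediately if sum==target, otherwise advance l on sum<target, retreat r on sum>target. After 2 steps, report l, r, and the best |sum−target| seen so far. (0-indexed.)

[0,7] -14+31=17 d=21 * → l++
[1,7] -6+31=25 d=13 * → l++

l=2, r=7, best |Δ|=13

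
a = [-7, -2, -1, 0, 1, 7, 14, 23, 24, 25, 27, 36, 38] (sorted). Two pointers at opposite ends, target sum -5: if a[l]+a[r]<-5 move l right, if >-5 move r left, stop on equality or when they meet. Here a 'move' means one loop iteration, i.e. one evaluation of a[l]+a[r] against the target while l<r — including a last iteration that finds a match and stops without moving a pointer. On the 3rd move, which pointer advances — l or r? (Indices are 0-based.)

[0,12] -7+38=31 >-5 → r--
[0,11] -7+36=29 >-5 → r--
[0,10] -7+27=20 >-5 → r--

r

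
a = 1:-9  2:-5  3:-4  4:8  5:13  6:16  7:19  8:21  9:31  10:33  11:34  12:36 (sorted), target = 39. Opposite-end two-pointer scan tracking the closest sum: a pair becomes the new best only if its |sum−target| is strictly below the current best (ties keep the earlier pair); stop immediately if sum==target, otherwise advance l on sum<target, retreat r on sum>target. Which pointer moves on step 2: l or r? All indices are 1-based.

[1,12] -9+36=27 d=12 * → l++
[2,12] -5+36=31 d=8 * → l++

l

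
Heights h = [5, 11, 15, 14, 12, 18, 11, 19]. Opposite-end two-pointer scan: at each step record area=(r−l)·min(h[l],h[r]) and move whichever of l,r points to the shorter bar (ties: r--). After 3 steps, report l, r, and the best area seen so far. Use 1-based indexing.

l=4, r=8, best area=75

l=1 r=8: min(5,19)*7=35 best=35 *, l++
l=2 r=8: min(11,19)*6=66 best=66 *, l++
l=3 r=8: min(15,19)*5=75 best=75 *, l++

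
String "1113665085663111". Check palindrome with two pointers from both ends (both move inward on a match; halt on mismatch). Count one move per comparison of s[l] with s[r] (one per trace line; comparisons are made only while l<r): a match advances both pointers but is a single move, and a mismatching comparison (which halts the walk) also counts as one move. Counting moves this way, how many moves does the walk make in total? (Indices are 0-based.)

[0,15] '1'=='1' → l++,r--
[1,14] '1'=='1' → l++,r--
[2,13] '1'=='1' → l++,r--
[3,12] '3'=='3' → l++,r--
[4,11] '6'=='6' → l++,r--
[5,10] '6'=='6' → l++,r--
[6,9] '5'=='5' → l++,r--
[7,8] '0'!='8' → stop

8 moves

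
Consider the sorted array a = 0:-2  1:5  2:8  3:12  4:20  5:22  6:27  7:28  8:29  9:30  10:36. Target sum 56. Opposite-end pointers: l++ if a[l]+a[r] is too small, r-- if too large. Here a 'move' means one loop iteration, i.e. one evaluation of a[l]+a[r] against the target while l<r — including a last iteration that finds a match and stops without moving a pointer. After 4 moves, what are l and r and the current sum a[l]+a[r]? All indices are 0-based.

l=4, r=10, sum=56

[0,10] -2+36=34 <56 → l++
[1,10] 5+36=41 <56 → l++
[2,10] 8+36=44 <56 → l++
[3,10] 12+36=48 <56 → l++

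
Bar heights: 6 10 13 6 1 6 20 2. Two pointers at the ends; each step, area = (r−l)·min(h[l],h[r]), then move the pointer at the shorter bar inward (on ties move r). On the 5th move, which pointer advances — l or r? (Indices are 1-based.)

l

[1,8] min(6,2)*7=14 best=14 * → r--
[1,7] min(6,20)*6=36 best=36 * → l++
[2,7] min(10,20)*5=50 best=50 * → l++
[3,7] min(13,20)*4=52 best=52 * → l++
[4,7] min(6,20)*3=18 best=52 → l++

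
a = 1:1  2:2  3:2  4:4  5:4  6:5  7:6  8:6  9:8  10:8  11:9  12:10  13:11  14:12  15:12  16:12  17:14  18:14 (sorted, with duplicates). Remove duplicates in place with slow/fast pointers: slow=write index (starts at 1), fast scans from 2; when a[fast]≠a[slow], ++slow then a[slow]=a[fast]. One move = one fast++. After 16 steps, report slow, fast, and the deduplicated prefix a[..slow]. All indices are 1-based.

slow=11, fast=18, prefix=[1, 2, 4, 5, 6, 8, 9, 10, 11, 12, 14]

slow=1 fast=2: a[fast]=2≠a[slow]=1 write a[2]=2, slow++,fast++
slow=2 fast=3: a[fast]=2=a[slow] dup, fast++
slow=2 fast=4: a[fast]=4≠a[slow]=2 write a[3]=4, slow++,fast++
slow=3 fast=5: a[fast]=4=a[slow] dup, fast++
slow=3 fast=6: a[fast]=5≠a[slow]=4 write a[4]=5, slow++,fast++
slow=4 fast=7: a[fast]=6≠a[slow]=5 write a[5]=6, slow++,fast++
slow=5 fast=8: a[fast]=6=a[slow] dup, fast++
slow=5 fast=9: a[fast]=8≠a[slow]=6 write a[6]=8, slow++,fast++
slow=6 fast=10: a[fast]=8=a[slow] dup, fast++
slow=6 fast=11: a[fast]=9≠a[slow]=8 write a[7]=9, slow++,fast++
slow=7 fast=12: a[fast]=10≠a[slow]=9 write a[8]=10, slow++,fast++
slow=8 fast=13: a[fast]=11≠a[slow]=10 write a[9]=11, slow++,fast++
slow=9 fast=14: a[fast]=12≠a[slow]=11 write a[10]=12, slow++,fast++
slow=10 fast=15: a[fast]=12=a[slow] dup, fast++
slow=10 fast=16: a[fast]=12=a[slow] dup, fast++
slow=10 fast=17: a[fast]=14≠a[slow]=12 write a[11]=14, slow++,fast++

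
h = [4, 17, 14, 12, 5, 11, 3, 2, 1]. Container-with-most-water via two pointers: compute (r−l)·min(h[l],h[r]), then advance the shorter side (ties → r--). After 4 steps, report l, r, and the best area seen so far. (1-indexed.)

l=2, r=6, best area=20

l=1 r=9: min(4,1)*8=8 best=8 *, r--
l=1 r=8: min(4,2)*7=14 best=14 *, r--
l=1 r=7: min(4,3)*6=18 best=18 *, r--
l=1 r=6: min(4,11)*5=20 best=20 *, l++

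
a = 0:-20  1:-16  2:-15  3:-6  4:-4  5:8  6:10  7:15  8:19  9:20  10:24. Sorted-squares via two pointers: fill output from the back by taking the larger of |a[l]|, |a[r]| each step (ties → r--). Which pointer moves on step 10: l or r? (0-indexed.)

[0,10] |-20|<=|24| out[10]=576 → r--
[0,9] |-20|<=|20| out[9]=400 → r--
[0,8] |-20|>|19| out[8]=400 → l++
[1,8] |-16|<=|19| out[7]=361 → r--
[1,7] |-16|>|15| out[6]=256 → l++
[2,7] |-15|<=|15| out[5]=225 → r--
[2,6] |-15|>|10| out[4]=225 → l++
[3,6] |-6|<=|10| out[3]=100 → r--
[3,5] |-6|<=|8| out[2]=64 → r--
[3,4] |-6|>|-4| out[1]=36 → l++

l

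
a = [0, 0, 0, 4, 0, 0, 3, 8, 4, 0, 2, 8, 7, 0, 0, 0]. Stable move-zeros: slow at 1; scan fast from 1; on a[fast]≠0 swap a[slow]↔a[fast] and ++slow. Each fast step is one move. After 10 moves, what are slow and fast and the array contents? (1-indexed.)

slow=5, fast=11, a=[4, 3, 8, 4, 0, 0, 0, 0, 0, 0, 2, 8, 7, 0, 0, 0]

(s=1,f=1) a[fast]=0 → fast++
(s=1,f=2) a[fast]=0 → fast++
(s=1,f=3) a[fast]=0 → fast++
(s=1,f=4) a[fast]=4≠0 swap→a[1]=4 → slow++,fast++
(s=2,f=5) a[fast]=0 → fast++
(s=2,f=6) a[fast]=0 → fast++
(s=2,f=7) a[fast]=3≠0 swap→a[2]=3 → slow++,fast++
(s=3,f=8) a[fast]=8≠0 swap→a[3]=8 → slow++,fast++
(s=4,f=9) a[fast]=4≠0 swap→a[4]=4 → slow++,fast++
(s=5,f=10) a[fast]=0 → fast++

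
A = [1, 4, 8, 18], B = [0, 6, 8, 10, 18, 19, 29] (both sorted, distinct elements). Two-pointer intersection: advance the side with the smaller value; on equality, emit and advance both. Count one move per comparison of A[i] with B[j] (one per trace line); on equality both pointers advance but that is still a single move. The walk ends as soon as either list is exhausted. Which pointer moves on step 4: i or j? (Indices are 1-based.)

[i=1,j=1] 1>0 → j++
[i=1,j=2] 1<6 → i++
[i=2,j=2] 4<6 → i++
[i=3,j=2] 8>6 → j++

j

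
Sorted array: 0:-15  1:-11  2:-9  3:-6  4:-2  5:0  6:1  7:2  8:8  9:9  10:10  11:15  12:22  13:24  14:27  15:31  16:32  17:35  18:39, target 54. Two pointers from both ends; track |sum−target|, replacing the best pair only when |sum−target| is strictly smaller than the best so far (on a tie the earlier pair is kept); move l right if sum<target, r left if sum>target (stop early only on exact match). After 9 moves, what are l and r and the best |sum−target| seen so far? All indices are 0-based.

l=9, r=18, best |Δ|=7

l=0 r=18: -15+39=24 d=30 *, l++
l=1 r=18: -11+39=28 d=26 *, l++
l=2 r=18: -9+39=30 d=24 *, l++
l=3 r=18: -6+39=33 d=21 *, l++
l=4 r=18: -2+39=37 d=17 *, l++
l=5 r=18: 0+39=39 d=15 *, l++
l=6 r=18: 1+39=40 d=14 *, l++
l=7 r=18: 2+39=41 d=13 *, l++
l=8 r=18: 8+39=47 d=7 *, l++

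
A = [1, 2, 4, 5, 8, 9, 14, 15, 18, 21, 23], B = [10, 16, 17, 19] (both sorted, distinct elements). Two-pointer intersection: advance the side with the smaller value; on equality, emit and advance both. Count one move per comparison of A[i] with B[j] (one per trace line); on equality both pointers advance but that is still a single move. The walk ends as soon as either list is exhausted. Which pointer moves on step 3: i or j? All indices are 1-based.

i

i=1 j=1: 1<10, i++
i=2 j=1: 2<10, i++
i=3 j=1: 4<10, i++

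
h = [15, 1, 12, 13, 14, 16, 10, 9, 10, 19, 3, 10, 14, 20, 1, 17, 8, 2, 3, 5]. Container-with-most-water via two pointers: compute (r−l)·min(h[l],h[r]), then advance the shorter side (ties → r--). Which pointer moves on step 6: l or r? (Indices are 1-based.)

l=1 r=20: min(15,5)*19=95 best=95 *, r--
l=1 r=19: min(15,3)*18=54 best=95, r--
l=1 r=18: min(15,2)*17=34 best=95, r--
l=1 r=17: min(15,8)*16=128 best=128 *, r--
l=1 r=16: min(15,17)*15=225 best=225 *, l++
l=2 r=16: min(1,17)*14=14 best=225, l++

l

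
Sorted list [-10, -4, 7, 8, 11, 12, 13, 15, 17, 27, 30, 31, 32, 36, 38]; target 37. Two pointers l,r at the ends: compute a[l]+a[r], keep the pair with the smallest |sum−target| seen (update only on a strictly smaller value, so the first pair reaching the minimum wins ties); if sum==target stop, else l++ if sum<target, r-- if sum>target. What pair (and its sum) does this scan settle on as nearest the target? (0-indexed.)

l=0 r=14: -10+38=28 d=9 *, l++
l=1 r=14: -4+38=34 d=3 *, l++
l=2 r=14: 7+38=45 d=8, r--
l=2 r=13: 7+36=43 d=6, r--
l=2 r=12: 7+32=39 d=2 *, r--
l=2 r=11: 7+31=38 d=1 *, r--
l=2 r=10: 7+30=37 d=0 *, stop

pair (7, 30) with sum 37 (|Δ|=0)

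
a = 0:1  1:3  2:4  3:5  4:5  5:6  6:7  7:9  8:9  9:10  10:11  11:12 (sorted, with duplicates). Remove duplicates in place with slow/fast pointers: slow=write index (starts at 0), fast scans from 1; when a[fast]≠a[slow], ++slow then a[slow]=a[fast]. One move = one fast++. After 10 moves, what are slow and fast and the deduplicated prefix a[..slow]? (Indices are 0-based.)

slow=0 fast=1: a[fast]=3≠a[slow]=1 write a[1]=3, slow++,fast++
slow=1 fast=2: a[fast]=4≠a[slow]=3 write a[2]=4, slow++,fast++
slow=2 fast=3: a[fast]=5≠a[slow]=4 write a[3]=5, slow++,fast++
slow=3 fast=4: a[fast]=5=a[slow] dup, fast++
slow=3 fast=5: a[fast]=6≠a[slow]=5 write a[4]=6, slow++,fast++
slow=4 fast=6: a[fast]=7≠a[slow]=6 write a[5]=7, slow++,fast++
slow=5 fast=7: a[fast]=9≠a[slow]=7 write a[6]=9, slow++,fast++
slow=6 fast=8: a[fast]=9=a[slow] dup, fast++
slow=6 fast=9: a[fast]=10≠a[slow]=9 write a[7]=10, slow++,fast++
slow=7 fast=10: a[fast]=11≠a[slow]=10 write a[8]=11, slow++,fast++

slow=8, fast=11, prefix=[1, 3, 4, 5, 6, 7, 9, 10, 11]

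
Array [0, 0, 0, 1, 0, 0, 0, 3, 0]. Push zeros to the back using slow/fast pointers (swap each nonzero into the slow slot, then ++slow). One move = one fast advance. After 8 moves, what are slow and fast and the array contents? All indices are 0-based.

slow=2, fast=8, a=[1, 3, 0, 0, 0, 0, 0, 0, 0]

slow=0 fast=0: a[fast]=0, fast++
slow=0 fast=1: a[fast]=0, fast++
slow=0 fast=2: a[fast]=0, fast++
slow=0 fast=3: a[fast]=1≠0 swap→a[0]=1, slow++,fast++
slow=1 fast=4: a[fast]=0, fast++
slow=1 fast=5: a[fast]=0, fast++
slow=1 fast=6: a[fast]=0, fast++
slow=1 fast=7: a[fast]=3≠0 swap→a[1]=3, slow++,fast++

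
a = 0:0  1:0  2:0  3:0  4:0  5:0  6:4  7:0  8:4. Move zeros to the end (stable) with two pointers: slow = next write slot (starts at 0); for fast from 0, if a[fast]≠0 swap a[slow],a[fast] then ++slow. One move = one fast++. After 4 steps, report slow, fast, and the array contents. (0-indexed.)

slow=0 fast=0: a[fast]=0, fast++
slow=0 fast=1: a[fast]=0, fast++
slow=0 fast=2: a[fast]=0, fast++
slow=0 fast=3: a[fast]=0, fast++

slow=0, fast=4, a=[0, 0, 0, 0, 0, 0, 4, 0, 4]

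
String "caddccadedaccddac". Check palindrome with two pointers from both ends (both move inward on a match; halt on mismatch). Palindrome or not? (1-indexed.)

l=1 r=17: 'c'=='c', l++,r--
l=2 r=16: 'a'=='a', l++,r--
l=3 r=15: 'd'=='d', l++,r--
l=4 r=14: 'd'=='d', l++,r--
l=5 r=13: 'c'=='c', l++,r--
l=6 r=12: 'c'=='c', l++,r--
l=7 r=11: 'a'=='a', l++,r--
l=8 r=10: 'd'=='d', l++,r--

palindrome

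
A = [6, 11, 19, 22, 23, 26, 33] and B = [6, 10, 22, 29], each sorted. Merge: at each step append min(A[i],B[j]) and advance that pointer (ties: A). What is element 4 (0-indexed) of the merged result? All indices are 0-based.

i=0 j=0: A[i]=6<=B[j]=6 take 6, i++
i=1 j=0: A[i]=11>B[j]=6 take 6, j++
i=1 j=1: A[i]=11>B[j]=10 take 10, j++
i=1 j=2: A[i]=11<=B[j]=22 take 11, i++
i=2 j=2: A[i]=19<=B[j]=22 take 19, i++
i=3 j=2: A[i]=22<=B[j]=22 take 22, i++
i=4 j=2: A[i]=23>B[j]=22 take 22, j++
i=4 j=3: A[i]=23<=B[j]=29 take 23, i++
i=5 j=3: A[i]=26<=B[j]=29 take 26, i++
i=6 j=3: A[i]=33>B[j]=29 take 29, j++
i=6 j=4: B done, take A[i]=33, i++

merged[4] = 19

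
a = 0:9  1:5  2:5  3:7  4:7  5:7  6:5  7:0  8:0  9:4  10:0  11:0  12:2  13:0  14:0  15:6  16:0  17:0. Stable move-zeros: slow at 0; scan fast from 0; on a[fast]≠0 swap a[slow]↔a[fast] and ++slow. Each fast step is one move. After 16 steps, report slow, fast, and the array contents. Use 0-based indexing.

slow=10, fast=16, a=[9, 5, 5, 7, 7, 7, 5, 4, 2, 6, 0, 0, 0, 0, 0, 0, 0, 0]

(s=0,f=0) a[fast]=9≠0 swap→a[0]=9 → slow++,fast++
(s=1,f=1) a[fast]=5≠0 swap→a[1]=5 → slow++,fast++
(s=2,f=2) a[fast]=5≠0 swap→a[2]=5 → slow++,fast++
(s=3,f=3) a[fast]=7≠0 swap→a[3]=7 → slow++,fast++
(s=4,f=4) a[fast]=7≠0 swap→a[4]=7 → slow++,fast++
(s=5,f=5) a[fast]=7≠0 swap→a[5]=7 → slow++,fast++
(s=6,f=6) a[fast]=5≠0 swap→a[6]=5 → slow++,fast++
(s=7,f=7) a[fast]=0 → fast++
(s=7,f=8) a[fast]=0 → fast++
(s=7,f=9) a[fast]=4≠0 swap→a[7]=4 → slow++,fast++
(s=8,f=10) a[fast]=0 → fast++
(s=8,f=11) a[fast]=0 → fast++
(s=8,f=12) a[fast]=2≠0 swap→a[8]=2 → slow++,fast++
(s=9,f=13) a[fast]=0 → fast++
(s=9,f=14) a[fast]=0 → fast++
(s=9,f=15) a[fast]=6≠0 swap→a[9]=6 → slow++,fast++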